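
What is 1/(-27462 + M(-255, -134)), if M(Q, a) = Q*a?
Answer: 1/6708 ≈ 0.00014908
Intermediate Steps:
1/(-27462 + M(-255, -134)) = 1/(-27462 - 255*(-134)) = 1/(-27462 + 34170) = 1/6708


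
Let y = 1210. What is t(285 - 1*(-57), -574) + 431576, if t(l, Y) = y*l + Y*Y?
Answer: 1174872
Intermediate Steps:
t(l, Y) = Y² + 1210*l (t(l, Y) = 1210*l + Y*Y = 1210*l + Y² = Y² + 1210*l)
t(285 - 1*(-57), -574) + 431576 = ((-574)² + 1210*(285 - 1*(-57))) + 431576 = (329476 + 1210*(285 + 57)) + 431576 = (329476 + 1210*342) + 431576 = (329476 + 413820) + 431576 = 743296 + 431576 = 1174872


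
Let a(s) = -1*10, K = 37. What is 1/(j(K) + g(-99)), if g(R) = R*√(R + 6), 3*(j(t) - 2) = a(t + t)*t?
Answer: -1092/8335933 + 891*I*√93/8335933 ≈ -0.000131 + 0.0010308*I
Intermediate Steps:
a(s) = -10
j(t) = 2 - 10*t/3 (j(t) = 2 + (-10*t)/3 = 2 - 10*t/3)
g(R) = R*√(6 + R)
1/(j(K) + g(-99)) = 1/((2 - 10/3*37) - 99*√(6 - 99)) = 1/((2 - 370/3) - 99*I*√93) = 1/(-364/3 - 99*I*√93)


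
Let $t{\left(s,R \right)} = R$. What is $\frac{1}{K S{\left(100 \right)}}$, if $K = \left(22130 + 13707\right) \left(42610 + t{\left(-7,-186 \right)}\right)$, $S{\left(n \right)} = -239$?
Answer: $- \frac{1}{363363384232} \approx -2.7521 \cdot 10^{-12}$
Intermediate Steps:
$K = 1520348888$ ($K = \left(22130 + 13707\right) \left(42610 - 186\right) = 35837 \cdot 42424 = 1520348888$)
$\frac{1}{K S{\left(100 \right)}} = \frac{1}{1520348888 \left(-239\right)} = \frac{1}{1520348888} \left(- \frac{1}{239}\right) = - \frac{1}{363363384232}$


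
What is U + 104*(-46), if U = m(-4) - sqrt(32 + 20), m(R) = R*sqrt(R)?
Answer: -4784 - 8*I - 2*sqrt(13) ≈ -4791.2 - 8.0*I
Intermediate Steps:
m(R) = R**(3/2)
U = -8*I - 2*sqrt(13) (U = (-4)**(3/2) - sqrt(32 + 20) = -8*I - sqrt(52) = -8*I - 2*sqrt(13) ≈ -7.2111 - 8.0*I)
U + 104*(-46) = (-8*I - 2*sqrt(13)) + 104*(-46) = (-8*I - 2*sqrt(13)) - 4784 = -4784 - 8*I - 2*sqrt(13)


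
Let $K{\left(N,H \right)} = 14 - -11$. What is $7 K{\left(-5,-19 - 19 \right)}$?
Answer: $175$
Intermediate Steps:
$K{\left(N,H \right)} = 25$ ($K{\left(N,H \right)} = 14 + 11 = 25$)
$7 K{\left(-5,-19 - 19 \right)} = 7 \cdot 25 = 175$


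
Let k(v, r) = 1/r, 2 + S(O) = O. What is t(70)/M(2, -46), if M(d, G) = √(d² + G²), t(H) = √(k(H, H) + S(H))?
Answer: 69*√371/7420 ≈ 0.17912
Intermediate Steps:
S(O) = -2 + O
t(H) = √(-2 + H + 1/H) (t(H) = √(1/H + (-2 + H)) = √(-2 + H + 1/H))
M(d, G) = √(G² + d²)
t(70)/M(2, -46) = √(-2 + 70 + 1/70)/(√((-46)² + 2²)) = √(-2 + 70 + 1/70)/(√(2116 + 4)) = √(4761/70)/(√2120) = (69*√70/70)/((2*√530)) = (69*√70/70)*(√530/1060) = 69*√371/7420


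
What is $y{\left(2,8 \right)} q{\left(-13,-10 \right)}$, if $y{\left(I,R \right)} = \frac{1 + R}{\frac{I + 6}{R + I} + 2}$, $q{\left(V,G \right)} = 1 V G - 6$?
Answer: $\frac{2790}{7} \approx 398.57$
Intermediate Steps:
$q{\left(V,G \right)} = -6 + G V$ ($q{\left(V,G \right)} = V G - 6 = G V - 6 = -6 + G V$)
$y{\left(I,R \right)} = \frac{1 + R}{2 + \frac{6 + I}{I + R}}$ ($y{\left(I,R \right)} = \frac{1 + R}{\frac{6 + I}{I + R} + 2} = \frac{1 + R}{2 + \frac{6 + I}{I + R}}$)
$y{\left(2,8 \right)} q{\left(-13,-10 \right)} = \frac{2 + 8 + 8^{2} + 2 \cdot 8}{6 + 2 \cdot 8 + 3 \cdot 2} \left(-6 - -130\right) = \frac{2 + 8 + 64 + 16}{6 + 16 + 6} \left(-6 + 130\right) = \frac{1}{28} \cdot 90 \cdot 124 = \frac{45}{14} \cdot 124 = \frac{2790}{7}$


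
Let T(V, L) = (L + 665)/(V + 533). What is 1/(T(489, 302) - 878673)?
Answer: -1022/898002839 ≈ -1.1381e-6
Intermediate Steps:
T(V, L) = (665 + L)/(533 + V)
1/(T(489, 302) - 878673) = 1/((665 + 302)/(533 + 489) - 878673) = 1/(967/1022 - 878673) = 1/(-898002839/1022) = -1022/898002839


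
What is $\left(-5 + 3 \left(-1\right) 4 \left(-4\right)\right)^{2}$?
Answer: $1849$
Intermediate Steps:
$\left(-5 + 3 \left(-1\right) 4 \left(-4\right)\right)^{2} = \left(-5 + \left(-3\right) 4 \left(-4\right)\right)^{2} = \left(-5 - -48\right)^{2} = \left(-5 + 48\right)^{2} = 43^{2} = 1849$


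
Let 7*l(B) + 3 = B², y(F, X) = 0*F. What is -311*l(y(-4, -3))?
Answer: 933/7 ≈ 133.29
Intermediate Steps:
y(F, X) = 0
l(B) = -3/7 + B²/7
-311*l(y(-4, -3)) = -311*(-3/7 + (⅐)*0²) = -311*(-3/7 + (⅐)*0) = -311*(-3/7 + 0) = -311*(-3/7) = 933/7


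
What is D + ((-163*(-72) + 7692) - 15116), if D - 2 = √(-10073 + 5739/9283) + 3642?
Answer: 7956 + 4*I*√54248645210/9283 ≈ 7956.0 + 100.36*I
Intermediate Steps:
D = 3644 + 4*I*√54248645210/9283 (D = 2 + (√(-10073 + 5739/9283) + 3642) = 2 + (√(-93501920/9283) + 3642) = 2 + (4*I*√54248645210/9283 + 3642) = 2 + (3642 + 4*I*√54248645210/9283) = 3644 + 4*I*√54248645210/9283 ≈ 3644.0 + 100.36*I)
D + ((-163*(-72) + 7692) - 15116) = (3644 + 4*I*√54248645210/9283) + ((-163*(-72) + 7692) - 15116) = (3644 + 4*I*√54248645210/9283) + ((11736 + 7692) - 15116) = (3644 + 4*I*√54248645210/9283) + (19428 - 15116) = (3644 + 4*I*√54248645210/9283) + 4312 = 7956 + 4*I*√54248645210/9283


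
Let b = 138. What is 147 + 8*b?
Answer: 1251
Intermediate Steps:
147 + 8*b = 147 + 8*138 = 147 + 1104 = 1251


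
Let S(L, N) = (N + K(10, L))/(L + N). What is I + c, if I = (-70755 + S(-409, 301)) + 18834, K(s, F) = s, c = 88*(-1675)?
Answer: -21526979/108 ≈ -1.9932e+5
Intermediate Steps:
c = -147400
S(L, N) = (10 + N)/(L + N) (S(L, N) = (N + 10)/(L + N) = (10 + N)/(L + N))
I = -5607779/108 (I = (-70755 + (10 + 301)/(-409 + 301)) + 18834 = (-70755 + 311/(-108)) + 18834 = (-70755 - 1/108*311) + 18834 = (-70755 - 311/108) + 18834 = -7641851/108 + 18834 = -5607779/108 ≈ -51924.)
I + c = -5607779/108 - 147400 = -21526979/108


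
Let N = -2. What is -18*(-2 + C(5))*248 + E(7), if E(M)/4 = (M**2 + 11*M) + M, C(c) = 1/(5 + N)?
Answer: 7972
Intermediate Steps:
C(c) = 1/3 (C(c) = 1/(5 - 2) = 1/3)
E(M) = 4*M**2 + 48*M (E(M) = 4*((M**2 + 11*M) + M) = 4*(M**2 + 12*M) = 4*M**2 + 48*M)
-18*(-2 + C(5))*248 + E(7) = -18*(-2 + 1/3)*248 + 4*7*(12 + 7) = -18*(-5/3)*248 + 4*7*19 = 30*248 + 532 = 7440 + 532 = 7972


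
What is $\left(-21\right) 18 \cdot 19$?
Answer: $-7182$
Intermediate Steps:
$\left(-21\right) 18 \cdot 19 = \left(-378\right) 19 = -7182$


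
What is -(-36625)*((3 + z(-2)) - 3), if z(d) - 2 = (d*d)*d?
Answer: -219750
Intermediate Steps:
z(d) = 2 + d³ (z(d) = 2 + (d*d)*d = 2 + d²*d = 2 + d³)
-(-36625)*((3 + z(-2)) - 3) = -(-36625)*((3 + (2 + (-2)³)) - 3) = -(-36625)*((3 + (2 - 8)) - 3) = -(-36625)*((3 - 6) - 3) = -(-36625)*(-3 - 3) = -(-36625)*(-6) = -7325*30 = -219750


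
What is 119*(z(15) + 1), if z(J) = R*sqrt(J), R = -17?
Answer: 119 - 2023*sqrt(15) ≈ -7716.0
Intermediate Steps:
z(J) = -17*sqrt(J)
119*(z(15) + 1) = 119*(-17*sqrt(15) + 1) = 119*(1 - 17*sqrt(15)) = 119 - 2023*sqrt(15)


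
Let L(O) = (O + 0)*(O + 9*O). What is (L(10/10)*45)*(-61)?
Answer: -27450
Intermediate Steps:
L(O) = 10*O**2 (L(O) = O*(10*O) = 10*O**2)
(L(10/10)*45)*(-61) = ((10*(10/10)**2)*45)*(-61) = ((10*(10*(1/10))**2)*45)*(-61) = ((10*1**2)*45)*(-61) = ((10*1)*45)*(-61) = (10*45)*(-61) = 450*(-61) = -27450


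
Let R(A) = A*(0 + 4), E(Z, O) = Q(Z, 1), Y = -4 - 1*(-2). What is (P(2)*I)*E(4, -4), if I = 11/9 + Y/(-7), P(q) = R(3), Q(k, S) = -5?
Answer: -1900/21 ≈ -90.476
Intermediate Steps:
Y = -2 (Y = -4 + 2 = -2)
E(Z, O) = -5
R(A) = 4*A (R(A) = A*4 = 4*A)
P(q) = 12 (P(q) = 4*3 = 12)
I = 95/63 (I = 11/9 - 2/(-7) = 11*(⅑) - 2*(-⅐) = 11/9 + 2/7 = 95/63 ≈ 1.5079)
(P(2)*I)*E(4, -4) = (12*(95/63))*(-5) = (380/21)*(-5) = -1900/21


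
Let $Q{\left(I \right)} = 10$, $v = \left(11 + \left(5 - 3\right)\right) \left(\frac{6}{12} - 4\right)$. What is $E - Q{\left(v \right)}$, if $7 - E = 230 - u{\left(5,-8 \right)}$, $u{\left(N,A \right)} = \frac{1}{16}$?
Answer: $- \frac{3727}{16} \approx -232.94$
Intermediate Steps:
$u{\left(N,A \right)} = \frac{1}{16}$
$v = - \frac{91}{2}$ ($v = \left(11 + \left(5 - 3\right)\right) \left(6 \cdot \frac{1}{12} - 4\right) = \left(11 + 2\right) \left(\frac{1}{2} - 4\right) = 13 \left(- \frac{7}{2}\right) = - \frac{91}{2} \approx -45.5$)
$E = - \frac{3567}{16}$ ($E = 7 - \left(230 - \frac{1}{16}\right) = 7 - \frac{3679}{16} = - \frac{3567}{16} \approx -222.94$)
$E - Q{\left(v \right)} = - \frac{3567}{16} - 10 = - \frac{3727}{16}$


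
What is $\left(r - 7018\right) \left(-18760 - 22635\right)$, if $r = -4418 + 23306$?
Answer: $-491358650$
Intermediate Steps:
$r = 18888$
$\left(r - 7018\right) \left(-18760 - 22635\right) = \left(18888 - 7018\right) \left(-18760 - 22635\right) = 11870 \left(-41395\right) = -491358650$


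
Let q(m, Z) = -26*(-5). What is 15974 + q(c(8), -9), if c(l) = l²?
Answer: 16104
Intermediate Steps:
q(m, Z) = 130
15974 + q(c(8), -9) = 15974 + 130 = 16104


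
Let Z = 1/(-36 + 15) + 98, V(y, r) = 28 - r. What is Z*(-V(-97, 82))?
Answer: 37026/7 ≈ 5289.4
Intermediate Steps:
Z = 2057/21 (Z = 1/(-21) + 98 = -1/21 + 98 = 2057/21 ≈ 97.952)
Z*(-V(-97, 82)) = 2057*(-(28 - 1*82))/21 = 2057*(-(28 - 82))/21 = 2057*(-1*(-54))/21 = (2057/21)*54 = 37026/7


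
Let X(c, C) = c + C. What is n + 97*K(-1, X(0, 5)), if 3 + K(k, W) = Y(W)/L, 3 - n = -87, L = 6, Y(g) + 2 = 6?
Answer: -409/3 ≈ -136.33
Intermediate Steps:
Y(g) = 4 (Y(g) = -2 + 6 = 4)
X(c, C) = C + c
n = 90 (n = 3 - 1*(-87) = 3 + 87 = 90)
K(k, W) = -7/3 (K(k, W) = -3 + 4/6 = -3 + 4*(⅙) = -3 + ⅔ = -7/3)
n + 97*K(-1, X(0, 5)) = 90 + 97*(-7/3) = 90 - 679/3 = -409/3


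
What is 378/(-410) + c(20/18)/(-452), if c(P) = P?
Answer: -385451/416970 ≈ -0.92441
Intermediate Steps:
378/(-410) + c(20/18)/(-452) = 378/(-410) + (20/18)/(-452) = 378*(-1/410) + (20*(1/18))*(-1/452) = -189/205 + (10/9)*(-1/452) = -189/205 - 5/2034 = -385451/416970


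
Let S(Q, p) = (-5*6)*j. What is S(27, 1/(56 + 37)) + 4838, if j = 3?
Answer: 4748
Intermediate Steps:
S(Q, p) = -90 (S(Q, p) = -5*6*3 = -30*3 = -90)
S(27, 1/(56 + 37)) + 4838 = -90 + 4838 = 4748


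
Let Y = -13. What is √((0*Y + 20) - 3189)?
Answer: I*√3169 ≈ 56.294*I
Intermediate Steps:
√((0*Y + 20) - 3189) = √((0*(-13) + 20) - 3189) = √((0 + 20) - 3189) = √(20 - 3189) = √(-3169) = I*√3169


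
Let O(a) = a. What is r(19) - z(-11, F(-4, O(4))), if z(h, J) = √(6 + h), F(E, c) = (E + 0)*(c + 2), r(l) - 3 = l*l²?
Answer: 6862 - I*√5 ≈ 6862.0 - 2.2361*I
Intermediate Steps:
r(l) = 3 + l³ (r(l) = 3 + l*l² = 3 + l³)
F(E, c) = E*(2 + c)
r(19) - z(-11, F(-4, O(4))) = (3 + 19³) - √(6 - 11) = (3 + 6859) - √(-5) = 6862 - I*√5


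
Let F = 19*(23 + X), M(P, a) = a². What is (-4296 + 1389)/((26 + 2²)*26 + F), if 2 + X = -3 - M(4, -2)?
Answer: -2907/1046 ≈ -2.7792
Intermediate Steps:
X = -9 (X = -2 + (-3 - 1*(-2)²) = -2 + (-3 - 1*4) = -2 + (-3 - 4) = -2 - 7 = -9)
F = 266 (F = 19*(23 - 9) = 19*14 = 266)
(-4296 + 1389)/((26 + 2²)*26 + F) = (-4296 + 1389)/((26 + 2²)*26 + 266) = -2907/((26 + 4)*26 + 266) = -2907/(30*26 + 266) = -2907/(780 + 266) = -2907/1046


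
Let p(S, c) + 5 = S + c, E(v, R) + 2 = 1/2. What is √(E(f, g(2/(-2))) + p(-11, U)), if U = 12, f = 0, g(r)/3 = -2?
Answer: I*√22/2 ≈ 2.3452*I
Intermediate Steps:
g(r) = -6 (g(r) = 3*(-2) = -6)
E(v, R) = -3/2 (E(v, R) = -2 + 1/2 = -2 + ½ = -3/2)
p(S, c) = -5 + S + c (p(S, c) = -5 + (S + c) = -5 + S + c)
√(E(f, g(2/(-2))) + p(-11, U)) = √(-3/2 + (-5 - 11 + 12)) = √(-3/2 - 4) = √(-11/2) = I*√22/2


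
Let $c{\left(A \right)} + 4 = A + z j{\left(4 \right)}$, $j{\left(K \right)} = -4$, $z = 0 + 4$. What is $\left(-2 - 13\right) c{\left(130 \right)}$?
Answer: $-1650$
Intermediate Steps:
$z = 4$
$c{\left(A \right)} = -20 + A$ ($c{\left(A \right)} = -4 + \left(A + 4 \left(-4\right)\right) = -4 + \left(A - 16\right) = -4 + \left(-16 + A\right) = -20 + A$)
$\left(-2 - 13\right) c{\left(130 \right)} = \left(-2 - 13\right) \left(-20 + 130\right) = \left(-2 - 13\right) 110 = \left(-15\right) 110 = -1650$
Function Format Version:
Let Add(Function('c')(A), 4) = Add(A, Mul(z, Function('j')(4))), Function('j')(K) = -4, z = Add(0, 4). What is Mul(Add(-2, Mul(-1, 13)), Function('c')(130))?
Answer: -1650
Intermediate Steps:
z = 4
Function('c')(A) = Add(-20, A) (Function('c')(A) = Add(-4, Add(A, Mul(4, -4))) = Add(-4, Add(A, -16)) = Add(-4, Add(-16, A)) = Add(-20, A))
Mul(Add(-2, Mul(-1, 13)), Function('c')(130)) = Mul(Add(-2, Mul(-1, 13)), Add(-20, 130)) = Mul(Add(-2, -13), 110) = Mul(-15, 110) = -1650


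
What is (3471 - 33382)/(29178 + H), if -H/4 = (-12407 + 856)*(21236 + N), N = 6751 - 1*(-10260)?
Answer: -29911/1767193566 ≈ -1.6926e-5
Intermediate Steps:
N = 17011 (N = 6751 + 10260 = 17011)
H = 1767164388 (H = -4*(-12407 + 856)*(21236 + 17011) = -(-46204)*38247 = -4*(-441791097) = 1767164388)
(3471 - 33382)/(29178 + H) = (3471 - 33382)/(29178 + 1767164388) = -29911/1767193566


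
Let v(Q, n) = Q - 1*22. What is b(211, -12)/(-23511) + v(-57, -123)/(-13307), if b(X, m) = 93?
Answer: 206606/104286959 ≈ 0.0019811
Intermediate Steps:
v(Q, n) = -22 + Q (v(Q, n) = Q - 22 = -22 + Q)
b(211, -12)/(-23511) + v(-57, -123)/(-13307) = 93/(-23511) + (-22 - 57)/(-13307) = 93*(-1/23511) - 79*(-1/13307) = -31/7837 + 79/13307 = 206606/104286959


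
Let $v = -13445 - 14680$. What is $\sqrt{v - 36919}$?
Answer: $2 i \sqrt{16261} \approx 255.04 i$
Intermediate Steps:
$v = -28125$
$\sqrt{v - 36919} = \sqrt{-28125 - 36919} = \sqrt{-65044} = 2 i \sqrt{16261}$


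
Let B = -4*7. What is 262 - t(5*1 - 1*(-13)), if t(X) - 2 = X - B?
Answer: 214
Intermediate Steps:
B = -28
t(X) = 30 + X (t(X) = 2 + (X - 1*(-28)) = 2 + (X + 28) = 2 + (28 + X) = 30 + X)
262 - t(5*1 - 1*(-13)) = 262 - (30 + (5*1 - 1*(-13))) = 262 - (30 + (5 + 13)) = 262 - (30 + 18) = 262 - 1*48 = 262 - 48 = 214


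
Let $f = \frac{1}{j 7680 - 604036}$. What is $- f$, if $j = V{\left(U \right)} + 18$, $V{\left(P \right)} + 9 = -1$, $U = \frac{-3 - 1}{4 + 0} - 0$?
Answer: $\frac{1}{542596} \approx 1.843 \cdot 10^{-6}$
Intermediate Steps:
$U = -1$ ($U = - \frac{4}{4} + 0 = \left(-4\right) \frac{1}{4} + 0 = -1 + 0 = -1$)
$V{\left(P \right)} = -10$ ($V{\left(P \right)} = -9 - 1 = -10$)
$j = 8$ ($j = -10 + 18 = 8$)
$f = - \frac{1}{542596}$ ($f = \frac{1}{8 \cdot 7680 - 604036} = \frac{1}{61440 - 604036} = \frac{1}{-542596} = - \frac{1}{542596} \approx -1.843 \cdot 10^{-6}$)
$- f = \left(-1\right) \left(- \frac{1}{542596}\right) = \frac{1}{542596}$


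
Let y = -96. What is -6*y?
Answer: 576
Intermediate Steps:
-6*y = -6*(-96) = 576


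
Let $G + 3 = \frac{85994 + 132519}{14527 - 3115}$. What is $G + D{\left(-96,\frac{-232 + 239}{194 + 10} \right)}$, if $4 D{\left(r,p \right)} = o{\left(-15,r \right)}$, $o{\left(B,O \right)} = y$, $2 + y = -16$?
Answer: $\frac{132923}{11412} \approx 11.648$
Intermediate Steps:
$y = -18$ ($y = -2 - 16 = -18$)
$o{\left(B,O \right)} = -18$
$D{\left(r,p \right)} = - \frac{9}{2}$ ($D{\left(r,p \right)} = \frac{1}{4} \left(-18\right) = - \frac{9}{2}$)
$G = \frac{184277}{11412}$ ($G = -3 + \frac{85994 + 132519}{14527 - 3115} = -3 + \frac{218513}{11412} = \frac{184277}{11412} \approx 16.148$)
$G + D{\left(-96,\frac{-232 + 239}{194 + 10} \right)} = \frac{184277}{11412} - \frac{9}{2} = \frac{132923}{11412}$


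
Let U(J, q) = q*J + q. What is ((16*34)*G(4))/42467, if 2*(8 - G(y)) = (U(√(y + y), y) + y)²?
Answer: -47872/42467 - 34816*√2/42467 ≈ -2.2867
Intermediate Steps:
U(J, q) = q + J*q (U(J, q) = J*q + q = q + J*q)
G(y) = 8 - (y + y*(1 + √2*√y))²/2 (G(y) = 8 - (y*(1 + √(y + y)) + y)²/2 = 8 - (y*(1 + √(2*y)) + y)²/2 = 8 - (y*(1 + √2*√y) + y)²/2 = 8 - (y + y*(1 + √2*√y))²/2)
((16*34)*G(4))/42467 = ((16*34)*(8 - ½*4²*(2 + √2*√4)²))/42467 = (544*(8 - ½*16*(2 + √2*2)²))*(1/42467) = (544*(8 - ½*16*(2 + 2*√2)²))*(1/42467) = (544*(8 - 8*(2 + 2*√2)²))*(1/42467) = (4352 - 4352*(2 + 2*√2)²)*(1/42467) = 4352/42467 - 4352*(2 + 2*√2)²/42467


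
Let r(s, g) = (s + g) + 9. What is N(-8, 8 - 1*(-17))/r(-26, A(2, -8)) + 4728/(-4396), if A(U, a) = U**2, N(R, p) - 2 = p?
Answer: -45039/14287 ≈ -3.1524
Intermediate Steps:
N(R, p) = 2 + p
r(s, g) = 9 + g + s (r(s, g) = (g + s) + 9 = 9 + g + s)
N(-8, 8 - 1*(-17))/r(-26, A(2, -8)) + 4728/(-4396) = (2 + (8 - 1*(-17)))/(9 + 2**2 - 26) + 4728/(-4396) = (2 + (8 + 17))/(9 + 4 - 26) + 4728*(-1/4396) = (2 + 25)/(-13) - 1182/1099 = 27*(-1/13) - 1182/1099 = -27/13 - 1182/1099 = -45039/14287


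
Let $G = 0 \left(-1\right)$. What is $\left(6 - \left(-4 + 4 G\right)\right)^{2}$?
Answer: $100$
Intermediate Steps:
$G = 0$
$\left(6 - \left(-4 + 4 G\right)\right)^{2} = \left(6 + \left(\left(-4\right) 0 + 4\right)\right)^{2} = \left(6 + \left(0 + 4\right)\right)^{2} = \left(6 + 4\right)^{2} = 10^{2} = 100$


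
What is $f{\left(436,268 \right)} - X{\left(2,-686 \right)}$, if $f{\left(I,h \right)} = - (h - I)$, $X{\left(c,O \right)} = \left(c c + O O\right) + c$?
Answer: $-470434$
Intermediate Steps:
$X{\left(c,O \right)} = c + O^{2} + c^{2}$ ($X{\left(c,O \right)} = \left(c^{2} + O^{2}\right) + c = \left(O^{2} + c^{2}\right) + c = c + O^{2} + c^{2}$)
$f{\left(I,h \right)} = I - h$
$f{\left(436,268 \right)} - X{\left(2,-686 \right)} = \left(436 - 268\right) - \left(2 + \left(-686\right)^{2} + 2^{2}\right) = \left(436 - 268\right) - \left(2 + 470596 + 4\right) = 168 - 470602 = -470434$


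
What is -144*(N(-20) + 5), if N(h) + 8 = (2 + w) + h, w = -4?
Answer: 3600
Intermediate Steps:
N(h) = -10 + h (N(h) = -8 + ((2 - 4) + h) = -8 + (-2 + h) = -10 + h)
-144*(N(-20) + 5) = -144*((-10 - 20) + 5) = -144*(-30 + 5) = -144*(-25) = 3600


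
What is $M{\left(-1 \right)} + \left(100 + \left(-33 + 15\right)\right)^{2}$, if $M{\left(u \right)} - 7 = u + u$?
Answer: $6729$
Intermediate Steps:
$M{\left(u \right)} = 7 + 2 u$ ($M{\left(u \right)} = 7 + \left(u + u\right) = 7 + 2 u$)
$M{\left(-1 \right)} + \left(100 + \left(-33 + 15\right)\right)^{2} = \left(7 + 2 \left(-1\right)\right) + \left(100 + \left(-33 + 15\right)\right)^{2} = \left(7 - 2\right) + \left(100 - 18\right)^{2} = 5 + 82^{2} = 5 + 6724 = 6729$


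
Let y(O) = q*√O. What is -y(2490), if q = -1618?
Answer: 1618*√2490 ≈ 80738.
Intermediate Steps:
y(O) = -1618*√O
-y(2490) = -(-1618)*√2490 = 1618*√2490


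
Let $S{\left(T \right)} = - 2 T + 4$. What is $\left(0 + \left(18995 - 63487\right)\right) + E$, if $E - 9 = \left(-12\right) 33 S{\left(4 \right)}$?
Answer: $-42899$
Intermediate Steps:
$S{\left(T \right)} = 4 - 2 T$
$E = 1593$ ($E = 9 + \left(-12\right) 33 \left(4 - 8\right) = 9 - 396 \left(4 - 8\right) = 9 - -1584 = 9 + 1584 = 1593$)
$\left(0 + \left(18995 - 63487\right)\right) + E = \left(0 + \left(18995 - 63487\right)\right) + 1593 = \left(0 - 44492\right) + 1593 = -44492 + 1593 = -42899$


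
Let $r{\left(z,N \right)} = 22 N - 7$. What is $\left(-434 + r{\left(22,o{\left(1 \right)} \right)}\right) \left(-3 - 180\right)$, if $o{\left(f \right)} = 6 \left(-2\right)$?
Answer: $129015$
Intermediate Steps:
$o{\left(f \right)} = -12$
$r{\left(z,N \right)} = -7 + 22 N$
$\left(-434 + r{\left(22,o{\left(1 \right)} \right)}\right) \left(-3 - 180\right) = \left(-434 + \left(-7 + 22 \left(-12\right)\right)\right) \left(-3 - 180\right) = \left(-434 - 271\right) \left(-183\right) = \left(-705\right) \left(-183\right) = 129015$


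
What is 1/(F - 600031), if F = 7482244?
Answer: 1/6882213 ≈ 1.4530e-7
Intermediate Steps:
1/(F - 600031) = 1/(7482244 - 600031) = 1/6882213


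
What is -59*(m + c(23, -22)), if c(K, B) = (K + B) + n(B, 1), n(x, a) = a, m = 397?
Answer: -23541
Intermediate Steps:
c(K, B) = 1 + B + K (c(K, B) = (K + B) + 1 = (B + K) + 1 = 1 + B + K)
-59*(m + c(23, -22)) = -59*(397 + (1 - 22 + 23)) = -59*(397 + 2) = -59*399 = -23541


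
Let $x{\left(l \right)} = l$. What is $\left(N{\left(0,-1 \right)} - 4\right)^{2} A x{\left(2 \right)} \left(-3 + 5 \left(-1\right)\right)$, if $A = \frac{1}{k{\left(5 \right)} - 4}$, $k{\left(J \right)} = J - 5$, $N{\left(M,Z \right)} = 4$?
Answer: $0$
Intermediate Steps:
$k{\left(J \right)} = -5 + J$
$A = - \frac{1}{4}$ ($A = \frac{1}{\left(-5 + 5\right) - 4} = \frac{1}{0 - 4} = \frac{1}{-4} = - \frac{1}{4} \approx -0.25$)
$\left(N{\left(0,-1 \right)} - 4\right)^{2} A x{\left(2 \right)} \left(-3 + 5 \left(-1\right)\right) = \left(4 - 4\right)^{2} \left(- \frac{1}{4}\right) 2 \left(-3 + 5 \left(-1\right)\right) = 0^{2} \left(- \frac{1}{4}\right) 2 \left(-3 - 5\right) = 0 \left(- \frac{1}{4}\right) 2 \left(-8\right) = 0 \left(-16\right) = 0$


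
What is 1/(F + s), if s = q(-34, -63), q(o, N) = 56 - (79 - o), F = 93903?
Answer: 1/93846 ≈ 1.0656e-5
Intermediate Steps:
q(o, N) = -23 + o (q(o, N) = 56 + (-79 + o) = -23 + o)
s = -57 (s = -23 - 34 = -57)
1/(F + s) = 1/(93903 - 57) = 1/93846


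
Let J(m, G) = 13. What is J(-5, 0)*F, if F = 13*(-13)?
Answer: -2197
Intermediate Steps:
F = -169
J(-5, 0)*F = 13*(-169) = -2197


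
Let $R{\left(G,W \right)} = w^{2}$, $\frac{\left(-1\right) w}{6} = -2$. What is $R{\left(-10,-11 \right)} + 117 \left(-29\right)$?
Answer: $-3249$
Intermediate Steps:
$w = 12$ ($w = \left(-6\right) \left(-2\right) = 12$)
$R{\left(G,W \right)} = 144$ ($R{\left(G,W \right)} = 12^{2} = 144$)
$R{\left(-10,-11 \right)} + 117 \left(-29\right) = 144 + 117 \left(-29\right) = 144 - 3393 = -3249$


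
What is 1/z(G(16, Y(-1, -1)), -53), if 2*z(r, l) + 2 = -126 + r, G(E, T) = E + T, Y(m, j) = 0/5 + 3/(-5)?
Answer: -10/563 ≈ -0.017762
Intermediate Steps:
Y(m, j) = -⅗ (Y(m, j) = 0*(⅕) + 3*(-⅕) = 0 - ⅗ = -⅗)
z(r, l) = -64 + r/2 (z(r, l) = -1 + (-126 + r)/2 = -1 + (-63 + r/2) = -64 + r/2)
1/z(G(16, Y(-1, -1)), -53) = 1/(-64 + (16 - ⅗)/2) = 1/(-64 + (½)*(77/5)) = 1/(-64 + 77/10) = 1/(-563/10) = -10/563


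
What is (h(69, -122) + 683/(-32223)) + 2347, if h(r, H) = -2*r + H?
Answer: 67248718/32223 ≈ 2087.0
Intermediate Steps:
h(r, H) = H - 2*r
(h(69, -122) + 683/(-32223)) + 2347 = ((-122 - 2*69) + 683/(-32223)) + 2347 = ((-122 - 138) + 683*(-1/32223)) + 2347 = (-260 - 683/32223) + 2347 = -8378663/32223 + 2347 = 67248718/32223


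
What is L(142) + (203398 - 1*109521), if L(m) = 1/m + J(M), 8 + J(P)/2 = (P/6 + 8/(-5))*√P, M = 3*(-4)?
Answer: 13328263/142 - 72*I*√3/5 ≈ 93861.0 - 24.942*I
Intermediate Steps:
M = -12
J(P) = -16 + 2*√P*(-8/5 + P/6) (J(P) = -16 + 2*((P/6 + 8/(-5))*√P) = -16 + 2*((P*(⅙) + 8*(-⅕))*√P) = -16 + 2*((P/6 - 8/5)*√P) = -16 + 2*((-8/5 + P/6)*√P) = -16 + 2*(√P*(-8/5 + P/6)) = -16 + 2*√P*(-8/5 + P/6))
L(m) = -16 + 1/m - 72*I*√3/5 (L(m) = 1/m + (-16 - 32*I*√3/5 + (-12)^(3/2)/3) = 1/m + (-16 - 32*I*√3/5 + (-24*I*√3)/3) = 1/m + (-16 - 32*I*√3/5 - 8*I*√3) = 1/m + (-16 - 72*I*√3/5) = -16 + 1/m - 72*I*√3/5)
L(142) + (203398 - 1*109521) = (-16 + 1/142 - 72*I*√3/5) + (203398 - 1*109521) = (-16 + 1/142 - 72*I*√3/5) + (203398 - 109521) = (-2271/142 - 72*I*√3/5) + 93877 = 13328263/142 - 72*I*√3/5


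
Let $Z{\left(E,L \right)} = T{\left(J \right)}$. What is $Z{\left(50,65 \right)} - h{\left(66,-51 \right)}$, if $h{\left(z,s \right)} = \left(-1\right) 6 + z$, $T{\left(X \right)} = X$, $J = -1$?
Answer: $-61$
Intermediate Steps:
$h{\left(z,s \right)} = -6 + z$
$Z{\left(E,L \right)} = -1$
$Z{\left(50,65 \right)} - h{\left(66,-51 \right)} = -1 - \left(-6 + 66\right) = -1 - 60 = -61$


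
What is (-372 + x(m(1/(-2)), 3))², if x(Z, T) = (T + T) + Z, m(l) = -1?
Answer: 134689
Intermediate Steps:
x(Z, T) = Z + 2*T (x(Z, T) = 2*T + Z = Z + 2*T)
(-372 + x(m(1/(-2)), 3))² = (-372 + (-1 + 2*3))² = (-372 + (-1 + 6))² = (-372 + 5)² = (-367)² = 134689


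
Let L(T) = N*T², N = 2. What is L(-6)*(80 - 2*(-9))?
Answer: 7056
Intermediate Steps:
L(T) = 2*T²
L(-6)*(80 - 2*(-9)) = (2*(-6)²)*(80 - 2*(-9)) = (2*36)*(80 + 18) = 72*98 = 7056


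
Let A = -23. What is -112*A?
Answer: 2576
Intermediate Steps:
-112*A = -112*(-23) = 2576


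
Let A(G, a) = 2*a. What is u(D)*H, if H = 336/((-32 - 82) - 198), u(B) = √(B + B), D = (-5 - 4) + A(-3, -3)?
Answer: -14*I*√30/13 ≈ -5.8986*I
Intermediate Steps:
D = -15 (D = (-5 - 4) + 2*(-3) = -9 - 6 = -15)
u(B) = √2*√B (u(B) = √(2*B) = √2*√B)
H = -14/13 (H = 336/(-114 - 198) = 336/(-312) = 336*(-1/312) = -14/13 ≈ -1.0769)
u(D)*H = (√2*√(-15))*(-14/13) = (√2*(I*√15))*(-14/13) = (I*√30)*(-14/13) = -14*I*√30/13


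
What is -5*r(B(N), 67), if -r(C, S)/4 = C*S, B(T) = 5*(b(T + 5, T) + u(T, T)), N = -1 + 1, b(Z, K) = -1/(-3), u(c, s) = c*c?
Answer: 6700/3 ≈ 2233.3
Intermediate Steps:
u(c, s) = c²
b(Z, K) = ⅓ (b(Z, K) = -1*(-⅓) = ⅓)
N = 0
B(T) = 5/3 + 5*T² (B(T) = 5*(⅓ + T²) = 5/3 + 5*T²)
r(C, S) = -4*C*S
-5*r(B(N), 67) = -(-20)*(5/3 + 5*0²)*67 = -(-20)*(5/3 + 5*0)*67 = -(-20)*(5/3 + 0)*67 = -(-20)*5*67/3 = -5*(-1340/3) = 6700/3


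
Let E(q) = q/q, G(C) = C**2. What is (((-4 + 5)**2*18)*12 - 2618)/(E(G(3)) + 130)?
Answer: -2402/131 ≈ -18.336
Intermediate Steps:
E(q) = 1
(((-4 + 5)**2*18)*12 - 2618)/(E(G(3)) + 130) = (((-4 + 5)**2*18)*12 - 2618)/(1 + 130) = ((1**2*18)*12 - 2618)/131 = ((1*18)*12 - 2618)*(1/131) = (18*12 - 2618)*(1/131) = (216 - 2618)*(1/131) = -2402*1/131 = -2402/131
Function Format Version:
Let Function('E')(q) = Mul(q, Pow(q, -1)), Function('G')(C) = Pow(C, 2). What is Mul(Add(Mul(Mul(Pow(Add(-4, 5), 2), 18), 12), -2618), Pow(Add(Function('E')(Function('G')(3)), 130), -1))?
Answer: Rational(-2402, 131) ≈ -18.336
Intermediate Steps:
Function('E')(q) = 1
Mul(Add(Mul(Mul(Pow(Add(-4, 5), 2), 18), 12), -2618), Pow(Add(Function('E')(Function('G')(3)), 130), -1)) = Mul(Add(Mul(Mul(Pow(Add(-4, 5), 2), 18), 12), -2618), Pow(Add(1, 130), -1)) = Mul(Add(Mul(Mul(Pow(1, 2), 18), 12), -2618), Pow(131, -1)) = Mul(Add(Mul(Mul(1, 18), 12), -2618), Rational(1, 131)) = Mul(Add(Mul(18, 12), -2618), Rational(1, 131)) = Mul(Add(216, -2618), Rational(1, 131)) = Mul(-2402, Rational(1, 131)) = Rational(-2402, 131)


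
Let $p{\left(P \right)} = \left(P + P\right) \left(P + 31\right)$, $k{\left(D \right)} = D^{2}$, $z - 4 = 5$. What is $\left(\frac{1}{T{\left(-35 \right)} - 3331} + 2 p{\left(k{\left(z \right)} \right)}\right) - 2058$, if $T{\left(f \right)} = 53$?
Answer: $\frac{112205939}{3278} \approx 34230.0$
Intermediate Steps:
$z = 9$ ($z = 4 + 5 = 9$)
$p{\left(P \right)} = 2 P \left(31 + P\right)$
$\left(\frac{1}{T{\left(-35 \right)} - 3331} + 2 p{\left(k{\left(z \right)} \right)}\right) - 2058 = \left(\frac{1}{53 - 3331} + 2 \cdot 2 \cdot 9^{2} \left(31 + 9^{2}\right)\right) - 2058 = \left(\frac{1}{-3278} + 2 \cdot 2 \cdot 81 \left(31 + 81\right)\right) - 2058 = \left(- \frac{1}{3278} + 2 \cdot 2 \cdot 81 \cdot 112\right) - 2058 = \left(- \frac{1}{3278} + 2 \cdot 18144\right) - 2058 = \left(- \frac{1}{3278} + 36288\right) - 2058 = \frac{118952063}{3278} - 2058 = \frac{112205939}{3278}$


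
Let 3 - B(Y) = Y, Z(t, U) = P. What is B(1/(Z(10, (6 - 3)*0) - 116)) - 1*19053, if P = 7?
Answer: -2076449/109 ≈ -19050.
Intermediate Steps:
Z(t, U) = 7
B(Y) = 3 - Y
B(1/(Z(10, (6 - 3)*0) - 116)) - 1*19053 = (3 - 1/(7 - 116)) - 1*19053 = (3 - 1/(-109)) - 19053 = (3 - 1*(-1/109)) - 19053 = (3 + 1/109) - 19053 = 328/109 - 19053 = -2076449/109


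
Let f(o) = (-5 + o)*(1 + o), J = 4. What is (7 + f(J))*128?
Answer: 256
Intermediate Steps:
f(o) = (1 + o)*(-5 + o)
(7 + f(J))*128 = (7 + (-5 + 4² - 4*4))*128 = (7 + (-5 + 16 - 16))*128 = (7 - 5)*128 = 2*128 = 256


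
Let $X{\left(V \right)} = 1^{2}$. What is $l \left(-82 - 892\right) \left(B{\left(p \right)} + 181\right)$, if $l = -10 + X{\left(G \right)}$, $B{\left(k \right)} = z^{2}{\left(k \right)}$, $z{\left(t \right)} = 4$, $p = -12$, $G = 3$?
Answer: $1726902$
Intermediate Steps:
$X{\left(V \right)} = 1$
$B{\left(k \right)} = 16$ ($B{\left(k \right)} = 4^{2} = 16$)
$l = -9$ ($l = -10 + 1 = -9$)
$l \left(-82 - 892\right) \left(B{\left(p \right)} + 181\right) = - 9 \left(-82 - 892\right) \left(16 + 181\right) = - 9 \left(\left(-974\right) 197\right) = \left(-9\right) \left(-191878\right) = 1726902$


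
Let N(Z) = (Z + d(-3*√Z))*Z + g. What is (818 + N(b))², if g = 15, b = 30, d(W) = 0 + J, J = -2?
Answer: 2798929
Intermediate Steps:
d(W) = -2 (d(W) = 0 - 2 = -2)
N(Z) = 15 + Z*(-2 + Z) (N(Z) = (Z - 2)*Z + 15 = (-2 + Z)*Z + 15 = Z*(-2 + Z) + 15 = 15 + Z*(-2 + Z))
(818 + N(b))² = (818 + (15 + 30² - 2*30))² = (818 + (15 + 900 - 60))² = (818 + 855)² = 1673² = 2798929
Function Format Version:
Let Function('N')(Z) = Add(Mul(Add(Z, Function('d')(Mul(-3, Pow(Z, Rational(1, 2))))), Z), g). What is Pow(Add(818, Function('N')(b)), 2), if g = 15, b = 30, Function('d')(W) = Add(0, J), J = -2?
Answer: 2798929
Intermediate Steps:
Function('d')(W) = -2 (Function('d')(W) = Add(0, -2) = -2)
Function('N')(Z) = Add(15, Mul(Z, Add(-2, Z))) (Function('N')(Z) = Add(Mul(Add(Z, -2), Z), 15) = Add(Mul(Add(-2, Z), Z), 15) = Add(Mul(Z, Add(-2, Z)), 15) = Add(15, Mul(Z, Add(-2, Z))))
Pow(Add(818, Function('N')(b)), 2) = Pow(Add(818, Add(15, Pow(30, 2), Mul(-2, 30))), 2) = Pow(Add(818, Add(15, 900, -60)), 2) = Pow(Add(818, 855), 2) = Pow(1673, 2) = 2798929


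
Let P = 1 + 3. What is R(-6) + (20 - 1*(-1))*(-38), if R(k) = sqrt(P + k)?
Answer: -798 + I*sqrt(2) ≈ -798.0 + 1.4142*I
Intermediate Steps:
P = 4
R(k) = sqrt(4 + k)
R(-6) + (20 - 1*(-1))*(-38) = sqrt(4 - 6) + (20 - 1*(-1))*(-38) = sqrt(-2) + (20 + 1)*(-38) = I*sqrt(2) + 21*(-38) = I*sqrt(2) - 798 = -798 + I*sqrt(2)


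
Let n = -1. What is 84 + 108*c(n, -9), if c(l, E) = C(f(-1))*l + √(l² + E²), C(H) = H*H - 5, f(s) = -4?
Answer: -1104 + 108*√82 ≈ -126.02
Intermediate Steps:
C(H) = -5 + H² (C(H) = H² - 5 = -5 + H²)
c(l, E) = √(E² + l²) + 11*l (c(l, E) = (-5 + (-4)²)*l + √(l² + E²) = (-5 + 16)*l + √(E² + l²) = 11*l + √(E² + l²) = √(E² + l²) + 11*l)
84 + 108*c(n, -9) = 84 + 108*(√((-9)² + (-1)²) + 11*(-1)) = 84 + 108*(√(81 + 1) - 11) = 84 + 108*(√82 - 11) = 84 + 108*(-11 + √82) = 84 + (-1188 + 108*√82) = -1104 + 108*√82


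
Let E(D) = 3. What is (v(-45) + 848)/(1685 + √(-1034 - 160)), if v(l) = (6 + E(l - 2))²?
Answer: 1565365/2840419 - 929*I*√1194/2840419 ≈ 0.5511 - 0.011301*I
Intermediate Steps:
v(l) = 81 (v(l) = (6 + 3)² = 9² = 81)
(v(-45) + 848)/(1685 + √(-1034 - 160)) = (81 + 848)/(1685 + √(-1034 - 160)) = 929/(1685 + √(-1194)) = 929/(1685 + I*√1194)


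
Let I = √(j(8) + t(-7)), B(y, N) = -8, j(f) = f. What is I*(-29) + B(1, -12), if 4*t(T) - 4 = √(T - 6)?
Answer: -8 - 29*√(36 + I*√13)/2 ≈ -95.109 - 4.3513*I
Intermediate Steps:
t(T) = 1 + √(-6 + T)/4 (t(T) = 1 + √(T - 6)/4 = 1 + √(-6 + T)/4)
I = √(9 + I*√13/4) (I = √(8 + (1 + √(-6 - 7)/4)) = √(8 + (1 + √(-13)/4)) = √(8 + (1 + (I*√13)/4)) = √(8 + (1 + I*√13/4)) = √(9 + I*√13/4) ≈ 3.0037 + 0.15004*I)
I*(-29) + B(1, -12) = (√(36 + I*√13)/2)*(-29) - 8 = -29*√(36 + I*√13)/2 - 8 = -8 - 29*√(36 + I*√13)/2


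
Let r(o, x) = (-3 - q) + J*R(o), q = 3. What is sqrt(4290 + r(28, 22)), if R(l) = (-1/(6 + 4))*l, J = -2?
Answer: 2*sqrt(26810)/5 ≈ 65.495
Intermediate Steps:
R(l) = -l/10 (R(l) = (-1/10)*l = ((1/10)*(-1))*l = -l/10)
r(o, x) = -6 + o/5 (r(o, x) = (-3 - 1*3) - (-1)*o/5 = (-3 - 3) + o/5 = -6 + o/5)
sqrt(4290 + r(28, 22)) = sqrt(4290 + (-6 + (1/5)*28)) = sqrt(4290 + (-6 + 28/5)) = sqrt(4290 - 2/5) = sqrt(21448/5) = 2*sqrt(26810)/5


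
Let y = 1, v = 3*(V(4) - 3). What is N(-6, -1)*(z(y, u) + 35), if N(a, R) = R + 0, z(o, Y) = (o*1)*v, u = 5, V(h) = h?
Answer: -38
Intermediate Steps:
v = 3 (v = 3*(4 - 3) = 3*1 = 3)
z(o, Y) = 3*o (z(o, Y) = (o*1)*3 = o*3 = 3*o)
N(a, R) = R
N(-6, -1)*(z(y, u) + 35) = -(3*1 + 35) = -(3 + 35) = -1*38 = -38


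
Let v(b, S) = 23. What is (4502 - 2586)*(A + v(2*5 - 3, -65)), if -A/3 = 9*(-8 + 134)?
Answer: -6474164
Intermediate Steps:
A = -3402 (A = -27*(-8 + 134) = -27*126 = -3*1134 = -3402)
(4502 - 2586)*(A + v(2*5 - 3, -65)) = (4502 - 2586)*(-3402 + 23) = 1916*(-3379) = -6474164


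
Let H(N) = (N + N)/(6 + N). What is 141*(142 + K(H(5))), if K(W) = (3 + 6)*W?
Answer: 232932/11 ≈ 21176.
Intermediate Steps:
H(N) = 2*N/(6 + N) (H(N) = (2*N)/(6 + N) = 2*N/(6 + N))
K(W) = 9*W
141*(142 + K(H(5))) = 141*(142 + 9*(2*5/(6 + 5))) = 141*(142 + 9*(2*5/11)) = 141*(142 + 9*(2*5*(1/11))) = 141*(142 + 9*(10/11)) = 141*(142 + 90/11) = 141*(1652/11) = 232932/11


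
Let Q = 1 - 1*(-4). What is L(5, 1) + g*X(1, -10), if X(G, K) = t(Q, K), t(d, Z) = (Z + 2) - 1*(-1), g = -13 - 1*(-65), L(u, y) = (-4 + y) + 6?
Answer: -361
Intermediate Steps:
Q = 5 (Q = 1 + 4 = 5)
L(u, y) = 2 + y
g = 52 (g = -13 + 65 = 52)
t(d, Z) = 3 + Z (t(d, Z) = (2 + Z) + 1 = 3 + Z)
X(G, K) = 3 + K
L(5, 1) + g*X(1, -10) = (2 + 1) + 52*(3 - 10) = 3 + 52*(-7) = 3 - 364 = -361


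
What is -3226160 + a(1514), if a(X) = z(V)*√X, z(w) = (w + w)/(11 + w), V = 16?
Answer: -3226160 + 32*√1514/27 ≈ -3.2261e+6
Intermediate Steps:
z(w) = 2*w/(11 + w) (z(w) = (2*w)/(11 + w) = 2*w/(11 + w))
a(X) = 32*√X/27 (a(X) = (2*16/(11 + 16))*√X = (2*16/27)*√X = (2*16*(1/27))*√X = 32*√X/27)
-3226160 + a(1514) = -3226160 + 32*√1514/27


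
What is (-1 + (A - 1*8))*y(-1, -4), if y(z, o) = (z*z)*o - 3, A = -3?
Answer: 84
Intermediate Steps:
y(z, o) = -3 + o*z**2 (y(z, o) = z**2*o - 3 = o*z**2 - 3 = -3 + o*z**2)
(-1 + (A - 1*8))*y(-1, -4) = (-1 + (-3 - 1*8))*(-3 - 4*(-1)**2) = (-1 + (-3 - 8))*(-3 - 4*1) = (-1 - 11)*(-3 - 4) = -12*(-7) = 84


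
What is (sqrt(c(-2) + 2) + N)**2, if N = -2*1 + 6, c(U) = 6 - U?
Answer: (4 + sqrt(10))**2 ≈ 51.298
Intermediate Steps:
N = 4 (N = -2 + 6 = 4)
(sqrt(c(-2) + 2) + N)**2 = (sqrt((6 - 1*(-2)) + 2) + 4)**2 = (sqrt((6 + 2) + 2) + 4)**2 = (sqrt(8 + 2) + 4)**2 = (sqrt(10) + 4)**2 = (4 + sqrt(10))**2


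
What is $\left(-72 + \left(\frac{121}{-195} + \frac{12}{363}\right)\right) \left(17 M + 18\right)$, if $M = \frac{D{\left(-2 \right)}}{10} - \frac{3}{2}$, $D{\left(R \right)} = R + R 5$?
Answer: $\frac{159281193}{78650} \approx 2025.2$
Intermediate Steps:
$D{\left(R \right)} = 6 R$ ($D{\left(R \right)} = R + 5 R = 6 R$)
$M = - \frac{27}{10}$ ($M = \frac{6 \left(-2\right)}{10} - \frac{3}{2} = \left(-12\right) \frac{1}{10} - \frac{3}{2} = - \frac{6}{5} - \frac{3}{2} = - \frac{27}{10} \approx -2.7$)
$\left(-72 + \left(\frac{121}{-195} + \frac{12}{363}\right)\right) \left(17 M + 18\right) = \left(-72 + \left(\frac{121}{-195} + \frac{12}{363}\right)\right) \left(17 \left(- \frac{27}{10}\right) + 18\right) = \left(-72 + \left(121 \left(- \frac{1}{195}\right) + 12 \cdot \frac{1}{363}\right)\right) \left(- \frac{459}{10} + 18\right) = \left(-72 + \left(- \frac{121}{195} + \frac{4}{121}\right)\right) \left(- \frac{279}{10}\right) = \left(-72 - \frac{13861}{23595}\right) \left(- \frac{279}{10}\right) = \left(- \frac{1712701}{23595}\right) \left(- \frac{279}{10}\right) = \frac{159281193}{78650}$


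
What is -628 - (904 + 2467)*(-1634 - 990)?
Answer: 8844876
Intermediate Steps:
-628 - (904 + 2467)*(-1634 - 990) = -628 - 3371*(-2624) = -628 - 1*(-8845504) = -628 + 8845504 = 8844876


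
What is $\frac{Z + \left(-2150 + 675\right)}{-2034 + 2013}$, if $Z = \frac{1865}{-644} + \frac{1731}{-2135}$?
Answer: $\frac{13830837}{196420} \approx 70.415$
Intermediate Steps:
$Z = - \frac{104011}{28060}$ ($Z = 1865 \left(- \frac{1}{644}\right) + 1731 \left(- \frac{1}{2135}\right) = - \frac{1865}{644} - \frac{1731}{2135} = - \frac{104011}{28060} \approx -3.7067$)
$\frac{Z + \left(-2150 + 675\right)}{-2034 + 2013} = \frac{- \frac{104011}{28060} + \left(-2150 + 675\right)}{-2034 + 2013} = \frac{- \frac{104011}{28060} - 1475}{-21} = \left(- \frac{41492511}{28060}\right) \left(- \frac{1}{21}\right) = \frac{13830837}{196420}$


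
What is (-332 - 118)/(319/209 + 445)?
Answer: -1425/1414 ≈ -1.0078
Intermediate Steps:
(-332 - 118)/(319/209 + 445) = -450/(319*(1/209) + 445) = -450/(29/19 + 445) = -450/8484/19 = -450*19/8484 = -1425/1414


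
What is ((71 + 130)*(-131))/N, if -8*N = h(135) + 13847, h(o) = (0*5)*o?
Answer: 210648/13847 ≈ 15.213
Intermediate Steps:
h(o) = 0 (h(o) = 0*o = 0)
N = -13847/8 (N = -(0 + 13847)/8 = -⅛*13847 = -13847/8 ≈ -1730.9)
((71 + 130)*(-131))/N = ((71 + 130)*(-131))/(-13847/8) = (201*(-131))*(-8/13847) = -26331*(-8/13847) = 210648/13847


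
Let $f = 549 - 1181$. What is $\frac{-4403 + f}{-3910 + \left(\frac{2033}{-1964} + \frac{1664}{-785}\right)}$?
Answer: $\frac{7762660900}{6033067401} \approx 1.2867$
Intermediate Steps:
$f = -632$
$\frac{-4403 + f}{-3910 + \left(\frac{2033}{-1964} + \frac{1664}{-785}\right)} = \frac{-4403 - 632}{-3910 + \left(\frac{2033}{-1964} + \frac{1664}{-785}\right)} = - \frac{5035}{-3910 + \left(2033 \left(- \frac{1}{1964}\right) + 1664 \left(- \frac{1}{785}\right)\right)} = - \frac{5035}{-3910 - \frac{4864001}{1541740}} = - \frac{5035}{- \frac{6033067401}{1541740}} = \left(-5035\right) \left(- \frac{1541740}{6033067401}\right) = \frac{7762660900}{6033067401}$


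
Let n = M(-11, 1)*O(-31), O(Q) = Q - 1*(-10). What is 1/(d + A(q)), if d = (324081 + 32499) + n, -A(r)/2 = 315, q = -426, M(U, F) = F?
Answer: 1/355929 ≈ 2.8095e-6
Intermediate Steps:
O(Q) = 10 + Q (O(Q) = Q + 10 = 10 + Q)
A(r) = -630 (A(r) = -2*315 = -630)
n = -21 (n = 1*(10 - 31) = 1*(-21) = -21)
d = 356559 (d = (324081 + 32499) - 21 = 356580 - 21 = 356559)
1/(d + A(q)) = 1/(356559 - 630) = 1/355929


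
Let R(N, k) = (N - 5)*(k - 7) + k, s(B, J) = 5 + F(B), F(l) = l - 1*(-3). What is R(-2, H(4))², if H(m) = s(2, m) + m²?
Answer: 11449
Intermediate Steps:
F(l) = 3 + l (F(l) = l + 3 = 3 + l)
s(B, J) = 8 + B (s(B, J) = 5 + (3 + B) = 8 + B)
H(m) = 10 + m² (H(m) = (8 + 2) + m² = 10 + m²)
R(N, k) = k + (-7 + k)*(-5 + N) (R(N, k) = (-5 + N)*(-7 + k) + k = (-7 + k)*(-5 + N) + k = k + (-7 + k)*(-5 + N))
R(-2, H(4))² = (35 - 7*(-2) - 4*(10 + 4²) - 2*(10 + 4²))² = (35 + 14 - 4*(10 + 16) - 2*(10 + 16))² = (35 + 14 - 4*26 - 2*26)² = (35 + 14 - 104 - 52)² = (-107)² = 11449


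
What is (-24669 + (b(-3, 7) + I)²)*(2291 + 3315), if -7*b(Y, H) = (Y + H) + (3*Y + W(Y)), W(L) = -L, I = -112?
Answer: -3348222742/49 ≈ -6.8331e+7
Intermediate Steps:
b(Y, H) = -3*Y/7 - H/7 (b(Y, H) = -((Y + H) + (3*Y - Y))/7 = -((H + Y) + 2*Y)/7 = -(H + 3*Y)/7 = -3*Y/7 - H/7)
(-24669 + (b(-3, 7) + I)²)*(2291 + 3315) = (-24669 + ((-3/7*(-3) - ⅐*7) - 112)²)*(2291 + 3315) = (-24669 + ((9/7 - 1) - 112)²)*5606 = (-24669 + (2/7 - 112)²)*5606 = (-24669 + (-782/7)²)*5606 = (-24669 + 611524/49)*5606 = -597257/49*5606 = -3348222742/49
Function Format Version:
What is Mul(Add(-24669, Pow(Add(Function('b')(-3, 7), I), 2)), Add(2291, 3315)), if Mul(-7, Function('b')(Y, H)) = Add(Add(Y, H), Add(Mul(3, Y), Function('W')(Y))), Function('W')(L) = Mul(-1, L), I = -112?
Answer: Rational(-3348222742, 49) ≈ -6.8331e+7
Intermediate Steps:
Function('b')(Y, H) = Add(Mul(Rational(-3, 7), Y), Mul(Rational(-1, 7), H)) (Function('b')(Y, H) = Mul(Rational(-1, 7), Add(Add(Y, H), Add(Mul(3, Y), Mul(-1, Y)))) = Mul(Rational(-1, 7), Add(Add(H, Y), Mul(2, Y))) = Mul(Rational(-1, 7), Add(H, Mul(3, Y))) = Add(Mul(Rational(-3, 7), Y), Mul(Rational(-1, 7), H)))
Mul(Add(-24669, Pow(Add(Function('b')(-3, 7), I), 2)), Add(2291, 3315)) = Mul(Add(-24669, Pow(Add(Add(Mul(Rational(-3, 7), -3), Mul(Rational(-1, 7), 7)), -112), 2)), Add(2291, 3315)) = Mul(Add(-24669, Pow(Add(Add(Rational(9, 7), -1), -112), 2)), 5606) = Mul(Add(-24669, Pow(Add(Rational(2, 7), -112), 2)), 5606) = Mul(Add(-24669, Pow(Rational(-782, 7), 2)), 5606) = Mul(Add(-24669, Rational(611524, 49)), 5606) = Mul(Rational(-597257, 49), 5606) = Rational(-3348222742, 49)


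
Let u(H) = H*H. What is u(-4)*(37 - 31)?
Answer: 96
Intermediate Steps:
u(H) = H²
u(-4)*(37 - 31) = (-4)²*(37 - 31) = 16*6 = 96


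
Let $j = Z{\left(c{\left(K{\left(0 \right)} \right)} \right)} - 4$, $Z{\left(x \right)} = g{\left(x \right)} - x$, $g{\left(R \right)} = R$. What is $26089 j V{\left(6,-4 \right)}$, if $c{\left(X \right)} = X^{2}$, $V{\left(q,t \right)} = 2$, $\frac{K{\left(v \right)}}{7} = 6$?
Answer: $-208712$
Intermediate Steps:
$K{\left(v \right)} = 42$ ($K{\left(v \right)} = 7 \cdot 6 = 42$)
$Z{\left(x \right)} = 0$ ($Z{\left(x \right)} = x - x = 0$)
$j = -4$ ($j = 0 - 4 = -4$)
$26089 j V{\left(6,-4 \right)} = 26089 \left(\left(-4\right) 2\right) = 26089 \left(-8\right) = -208712$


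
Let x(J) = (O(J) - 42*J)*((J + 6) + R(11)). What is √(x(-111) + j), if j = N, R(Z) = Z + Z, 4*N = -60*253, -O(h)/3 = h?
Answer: 2*I*√104595 ≈ 646.82*I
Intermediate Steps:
O(h) = -3*h
N = -3795 (N = (-60*253)/4 = (¼)*(-15180) = -3795)
R(Z) = 2*Z
j = -3795
x(J) = -45*J*(28 + J) (x(J) = (-3*J - 42*J)*((J + 6) + 2*11) = (-45*J)*((6 + J) + 22) = (-45*J)*(28 + J) = -45*J*(28 + J))
√(x(-111) + j) = √(45*(-111)*(-28 - 1*(-111)) - 3795) = √(45*(-111)*(-28 + 111) - 3795) = √(45*(-111)*83 - 3795) = √(-414585 - 3795) = √(-418380) = 2*I*√104595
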